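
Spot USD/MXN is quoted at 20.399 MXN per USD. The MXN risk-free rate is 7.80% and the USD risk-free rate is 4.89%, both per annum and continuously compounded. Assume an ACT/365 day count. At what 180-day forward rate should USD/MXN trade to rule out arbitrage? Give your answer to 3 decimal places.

20.694

F = S·e^((r_MXN − r_USD)T) = 20.399 · e^((0.0780 − 0.0489) × 180/365)
= 20.399 · e^0.014351 = 20.399 × 1.014454
F = 20.694 MXN per USD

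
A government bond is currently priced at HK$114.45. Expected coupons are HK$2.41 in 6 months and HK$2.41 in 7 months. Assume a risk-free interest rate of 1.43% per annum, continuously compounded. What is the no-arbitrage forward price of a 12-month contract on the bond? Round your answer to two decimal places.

HK$111.25

PV(coupons) I = 2.41·e^(−0.0143·6/12) + 2.41·e^(−0.0143·7/12)
I = 2.3928 + 2.3900 = 4.7828
F = (S − I)·e^(rT) = (114.45 − 4.7828) · e^(0.0143·12/12)
= 109.6672 · e^0.014300 = 109.6672 × 1.014403 = HK$111.25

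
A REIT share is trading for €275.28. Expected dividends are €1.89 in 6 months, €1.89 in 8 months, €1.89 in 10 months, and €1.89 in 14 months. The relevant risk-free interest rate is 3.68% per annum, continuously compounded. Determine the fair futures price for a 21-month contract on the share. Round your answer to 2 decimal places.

€285.76

PV(dividends) I = 1.89·e^(−0.0368·6/12) + 1.89·e^(−0.0368·8/12) + 1.89·e^(−0.0368·10/12) + 1.89·e^(−0.0368·14/12)
I = 1.8555 + 1.8442 + 1.8329 + 1.8106 = 7.3432
F = (S − I)·e^(rT) = (275.28 − 7.3432) · e^(0.0368·21/12)
= 267.9368 · e^0.064400 = 267.9368 × 1.066519 = €285.76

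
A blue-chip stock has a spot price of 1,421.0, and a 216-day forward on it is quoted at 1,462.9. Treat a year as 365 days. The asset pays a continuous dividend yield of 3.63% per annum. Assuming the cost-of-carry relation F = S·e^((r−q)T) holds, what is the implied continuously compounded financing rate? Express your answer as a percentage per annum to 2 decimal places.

8.54%

From F = S·e^((r−q)T): (r − q) = ln(F/S)/T
ln(1462.9/1421.0) = ln(1.029486) = 0.029060
(r − q) = 0.029060 / (216/365) = 0.049106
r = ln(F/S)/T + q = 0.049106 + 0.0363 = 0.085406
r = 8.54%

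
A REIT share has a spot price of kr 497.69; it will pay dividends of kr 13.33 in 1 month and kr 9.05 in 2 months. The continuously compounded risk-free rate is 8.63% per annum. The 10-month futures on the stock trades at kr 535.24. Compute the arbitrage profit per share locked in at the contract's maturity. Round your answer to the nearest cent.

PV(dividends) I = 13.33·e^(−0.0863·1/12) + 9.05·e^(−0.0863·2/12) = 22.1552
Fair futures F* = (S − I)·e^(rT) = (497.69 − 22.1552)·e^0.071917 = 475.5348 × 1.074566 = 510.9935
Market kr 535.24 > fair 510.9935: forward overpriced → cash-and-carry (borrow at r, buy the stock and collect the dividends, short the forward).
Profit at T = |F_mkt − F*| = |535.24 − 510.9935| = kr 24.25 per share

kr 24.25 per share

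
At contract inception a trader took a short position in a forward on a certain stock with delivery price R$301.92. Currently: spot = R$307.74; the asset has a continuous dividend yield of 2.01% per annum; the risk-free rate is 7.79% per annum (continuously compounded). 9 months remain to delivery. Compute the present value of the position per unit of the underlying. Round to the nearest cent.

-R$18.35

Current fair forward for the remaining 9 months: F = S·e^((r − q)·T), (r − q) = 0.0779 − 0.0201 = 0.0578
F = 307.74 · e^(0.0578 × 9/12) = 307.74 × 1.044303 = 321.3738
Value of long forward = (F − K)·e^(−rT) = (321.3738 − 301.92) · e^(−0.0779·9/12)
= 19.4538 × 0.943249 = 18.35
Short position value = −(long value) = -R$18.35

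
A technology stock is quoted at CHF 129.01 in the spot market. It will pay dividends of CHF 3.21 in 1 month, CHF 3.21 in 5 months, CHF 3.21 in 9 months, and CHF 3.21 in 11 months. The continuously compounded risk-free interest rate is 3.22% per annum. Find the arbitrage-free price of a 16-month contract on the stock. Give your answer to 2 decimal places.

PV(dividends) I = 3.21·e^(−0.0322·1/12) + 3.21·e^(−0.0322·5/12) + 3.21·e^(−0.0322·9/12) + 3.21·e^(−0.0322·11/12)
I = 3.2014 + 3.1672 + 3.1334 + 3.1166 = 12.6186
F = (S − I)·e^(rT) = (129.01 − 12.6186) · e^(0.0322·16/12)
= 116.3914 · e^0.042933 = 116.3914 × 1.043868 = CHF 121.50

CHF 121.50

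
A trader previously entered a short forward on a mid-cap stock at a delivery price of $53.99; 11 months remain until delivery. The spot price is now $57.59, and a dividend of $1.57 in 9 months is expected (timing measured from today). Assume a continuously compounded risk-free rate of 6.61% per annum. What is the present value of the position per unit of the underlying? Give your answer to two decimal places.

-$5.28

PV(remaining dividends) I = 1.57·e^(−0.0661·9/12) = 1.4941
Current forward F = (S − I)·e^(rT) = (57.59 − 1.4941)·e^(0.0661·11/12) = 56.0959 × 1.062465 = 59.5999
Value (long) = (F − K)·e^(−rT) = (59.5999 − 53.99) × 0.941207 = 5.2801
Short position value = −(long value) = -$5.28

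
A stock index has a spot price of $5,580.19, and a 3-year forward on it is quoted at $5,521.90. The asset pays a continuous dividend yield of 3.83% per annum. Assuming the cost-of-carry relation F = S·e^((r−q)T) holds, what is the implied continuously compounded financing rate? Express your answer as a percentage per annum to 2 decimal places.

From F = S·e^((r−q)T): (r − q) = ln(F/S)/T
ln(5521.90/5580.19) = ln(0.989554) = -0.010501
(r − q) = -0.010501 / (3) = -0.003500
r = ln(F/S)/T + q = -0.003500 + 0.0383 = 0.034800
r = 3.48%

3.48%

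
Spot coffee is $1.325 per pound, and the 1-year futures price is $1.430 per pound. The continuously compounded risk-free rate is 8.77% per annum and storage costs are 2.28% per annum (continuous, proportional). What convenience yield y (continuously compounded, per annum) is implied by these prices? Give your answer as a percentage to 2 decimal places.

3.42%

F = S·e^((r+u−y)T) ⇒ (r+u−y) = ln(F/S)/T
ln(1.430/1.325) = 0.076262; /T ⇒ 0.076262
y = r + u − ln(F/S)/T = 0.0877 + 0.0228 − 0.076262 = 0.034238
y = 3.42%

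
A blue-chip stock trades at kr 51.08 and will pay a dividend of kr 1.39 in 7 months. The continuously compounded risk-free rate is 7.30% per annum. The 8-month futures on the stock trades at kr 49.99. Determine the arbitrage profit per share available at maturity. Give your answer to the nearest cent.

kr 2.24 per share

PV(dividends) I = 1.39·e^(−0.0730·7/12) = 1.3321
Fair futures F* = (S − I)·e^(rT) = (51.08 − 1.3321)·e^0.048667 = 49.7479 × 1.049871 = 52.2289
Market kr 49.99 < fair 52.2289: forward underpriced → reverse cash-and-carry (short the stock, invest proceeds at r, pay the dividends, go long the forward).
Profit at T = |F_mkt − F*| = |49.99 − 52.2289| = kr 2.24 per share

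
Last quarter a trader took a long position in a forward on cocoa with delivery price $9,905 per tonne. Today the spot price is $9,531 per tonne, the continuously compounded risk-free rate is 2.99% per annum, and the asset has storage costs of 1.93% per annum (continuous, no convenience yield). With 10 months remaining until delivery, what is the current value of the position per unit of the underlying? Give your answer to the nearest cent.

$24.28 per tonne

Current fair forward for the remaining 10 months: F = S·e^((r + u)·T), (r + u) = 0.0299 + 0.0193 = 0.0492
F = 9531 · e^(0.0492 × 10/12) = 9531 × 1.04185211 = 9929.8925
Value of long forward = (F − K)·e^(−rT) = (9929.8925 − 9905) · e^(−0.0299·10/12)
= 24.8925 × 0.97539119 = 24.28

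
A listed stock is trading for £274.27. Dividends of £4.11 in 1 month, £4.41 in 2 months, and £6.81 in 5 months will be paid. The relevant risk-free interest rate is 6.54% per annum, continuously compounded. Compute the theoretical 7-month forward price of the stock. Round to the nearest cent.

£269.27

PV(dividends) I = 4.11·e^(−0.0654·1/12) + 4.41·e^(−0.0654·2/12) + 6.81·e^(−0.0654·5/12)
I = 4.0877 + 4.3622 + 6.6269 = 15.0768
F = (S − I)·e^(rT) = (274.27 − 15.0768) · e^(0.0654·7/12)
= 259.1932 · e^0.038150 = 259.1932 × 1.038887 = £269.27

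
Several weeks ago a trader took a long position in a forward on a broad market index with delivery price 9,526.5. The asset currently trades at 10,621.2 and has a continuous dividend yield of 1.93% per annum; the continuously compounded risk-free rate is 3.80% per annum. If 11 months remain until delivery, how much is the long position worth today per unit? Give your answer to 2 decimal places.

1234.57

Current fair forward for the remaining 11 months: F = S·e^((r − q)·T), (r − q) = 0.0380 − 0.0193 = 0.0187
F = 10621.2 · e^(0.0187 × 11/12) = 10621.2 × 1.01728943 = 10804.8345
Value of long forward = (F − K)·e^(−rT) = (10804.8345 − 9526.5) · e^(−0.0380·11/12)
= 1278.3345 × 0.96576636 = 1234.57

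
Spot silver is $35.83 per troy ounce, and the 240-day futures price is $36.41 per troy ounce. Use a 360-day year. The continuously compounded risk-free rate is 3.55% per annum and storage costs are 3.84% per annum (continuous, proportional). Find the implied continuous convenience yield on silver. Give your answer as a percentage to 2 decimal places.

F = S·e^((r+u−y)T) ⇒ (r+u−y) = ln(F/S)/T
ln(36.41/35.83) = 0.016058; /T ⇒ 0.024087
y = r + u − ln(F/S)/T = 0.0355 + 0.0384 − 0.024087 = 0.049813
y = 4.98%

4.98%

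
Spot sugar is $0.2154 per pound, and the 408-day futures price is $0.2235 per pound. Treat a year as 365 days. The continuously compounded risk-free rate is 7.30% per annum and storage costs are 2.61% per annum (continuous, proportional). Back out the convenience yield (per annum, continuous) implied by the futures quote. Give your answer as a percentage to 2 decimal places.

6.61%

F = S·e^((r+u−y)T) ⇒ (r+u−y) = ln(F/S)/T
ln(0.2235/0.2154) = 0.036915; /T ⇒ 0.033024
y = r + u − ln(F/S)/T = 0.0730 + 0.0261 − 0.033024 = 0.066076
y = 6.61%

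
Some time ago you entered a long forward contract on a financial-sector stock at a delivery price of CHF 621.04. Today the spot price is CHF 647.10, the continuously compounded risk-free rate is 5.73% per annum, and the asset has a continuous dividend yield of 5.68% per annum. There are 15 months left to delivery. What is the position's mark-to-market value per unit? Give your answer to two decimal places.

Current fair forward for the remaining 15 months: F = S·e^((r − q)·T), (r − q) = 0.0573 − 0.0568 = 0.0005
F = 647.10 · e^(0.0005 × 15/12) = 647.10 × 1.000625 = 647.5044
Value of long forward = (F − K)·e^(−rT) = (647.5044 − 621.04) · e^(−0.0573·15/12)
= 26.4644 × 0.930880 = 24.64

CHF 24.64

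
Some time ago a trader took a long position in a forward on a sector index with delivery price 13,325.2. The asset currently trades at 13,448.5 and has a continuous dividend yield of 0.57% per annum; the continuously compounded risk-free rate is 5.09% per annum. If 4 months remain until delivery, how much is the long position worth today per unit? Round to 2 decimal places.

321.95

Current fair forward for the remaining 4 months: F = S·e^((r − q)·T), (r − q) = 0.0509 − 0.0057 = 0.0452
F = 13448.5 · e^(0.0452 × 4/12) = 13448.5 × 1.01518074 = 13652.6582
Value of long forward = (F − K)·e^(−rT) = (13652.6582 − 13325.2) · e^(−0.0509·4/12)
= 327.4582 × 0.98317646 = 321.95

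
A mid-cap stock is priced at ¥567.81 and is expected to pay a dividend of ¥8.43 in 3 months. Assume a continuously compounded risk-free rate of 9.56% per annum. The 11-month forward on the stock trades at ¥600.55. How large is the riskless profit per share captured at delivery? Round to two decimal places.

¥10.28 per share

PV(dividends) I = 8.43·e^(−0.0956·3/12) = 8.2309
Fair forward F* = (S − I)·e^(rT) = (567.81 − 8.2309)·e^0.087633 = 559.5791 × 1.091587 = 610.8293
Market ¥600.55 < fair 610.8293: forward underpriced → reverse cash-and-carry (short the stock, invest proceeds at r, pay the dividends, go long the forward).
Profit at T = |F_mkt − F*| = |600.55 − 610.8293| = ¥10.28 per share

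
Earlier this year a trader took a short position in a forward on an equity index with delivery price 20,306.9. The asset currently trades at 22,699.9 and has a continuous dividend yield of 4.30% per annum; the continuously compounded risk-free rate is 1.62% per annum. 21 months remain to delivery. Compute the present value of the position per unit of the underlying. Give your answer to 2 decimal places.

Current fair forward for the remaining 21 months: F = S·e^((r − q)·T), (r − q) = 0.0162 − 0.0430 = -0.0268
F = 22699.9 · e^(-0.0268 × 21/12) = 22699.9 × 0.95418281 = 21659.8544
Value of long forward = (F − K)·e^(−rT) = (21659.8544 − 20306.9) · e^(−0.0162·21/12)
= 1352.9544 × 0.97204809 = 1315.14
Short position value = −(long value) = -1315.14

-1315.14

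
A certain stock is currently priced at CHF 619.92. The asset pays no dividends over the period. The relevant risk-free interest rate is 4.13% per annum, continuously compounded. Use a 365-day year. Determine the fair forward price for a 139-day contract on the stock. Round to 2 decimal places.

CHF 629.75

F = S·e^(rT) = 619.92 · e^(0.0413 × 139/365)
= 619.92 · e^0.015728 = 619.92 × 1.015852
F = CHF 629.75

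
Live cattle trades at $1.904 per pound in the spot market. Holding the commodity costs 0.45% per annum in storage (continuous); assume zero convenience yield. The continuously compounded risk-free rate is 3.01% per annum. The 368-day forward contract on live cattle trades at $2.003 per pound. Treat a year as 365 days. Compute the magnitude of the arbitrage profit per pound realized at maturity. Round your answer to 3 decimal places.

Fair forward: F* = S·e^(carry·T), with carry = (r + u) = 0.0301 + 0.0045 = 0.0346
F* = 1.904 · e^(0.0346 × 368/365) = 1.904 · e^0.034884 = 1.904 × 1.035500 = $1.9716
Market $2.003 > fair $1.9716: forward overpriced → cash-and-carry (buy spot, short the forward).
At maturity, profit = |F_mkt − F*| = |2.003 − 1.9716| = $0.031 per pound

$0.031 per pound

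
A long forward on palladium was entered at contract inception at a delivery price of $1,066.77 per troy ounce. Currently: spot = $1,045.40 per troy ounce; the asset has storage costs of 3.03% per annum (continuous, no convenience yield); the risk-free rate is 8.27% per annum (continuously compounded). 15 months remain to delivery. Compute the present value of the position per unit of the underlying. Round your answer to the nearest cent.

Current fair forward for the remaining 15 months: F = S·e^((r + u)·T), (r + u) = 0.0827 + 0.0303 = 0.1130
F = 1045.40 · e^(0.1130 × 15/12) = 1045.40 × 1.15171254 = 1204.0003
Value of long forward = (F − K)·e^(−rT) = (1204.0003 − 1066.77) · e^(−0.0827·15/12)
= 137.2303 × 0.90178874 = 123.75

$123.75 per troy ounce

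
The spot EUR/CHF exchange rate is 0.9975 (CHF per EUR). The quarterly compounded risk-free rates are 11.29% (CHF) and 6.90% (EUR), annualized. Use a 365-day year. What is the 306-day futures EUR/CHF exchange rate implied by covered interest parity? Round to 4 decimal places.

By covered interest parity, F = S · (1+r_CHF/4)^(4T) / (1+r_EUR/4)^(4T)
= 0.9975 × 1.097834 / 1.059030 = 0.9975 × 1.036641
F = 1.0340 CHF per EUR

1.0340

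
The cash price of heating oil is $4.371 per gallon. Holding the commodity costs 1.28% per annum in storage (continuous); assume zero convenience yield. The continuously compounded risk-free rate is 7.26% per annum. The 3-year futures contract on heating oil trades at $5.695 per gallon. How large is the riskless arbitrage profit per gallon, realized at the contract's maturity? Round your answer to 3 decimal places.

Fair futures: F* = S·e^(carry·T), with carry = (r + u) = 0.0726 + 0.0128 = 0.0854
F* = 4.371 · e^(0.0854 × 3) = 4.371 · e^0.256200 = 4.371 × 1.292011 = $5.6474
Market $5.695 > fair $5.6474: forward overpriced → cash-and-carry (buy spot, short the forward).
At maturity, profit = |F_mkt − F*| = |5.695 − 5.6474| = $0.048 per gallon

$0.048 per gallon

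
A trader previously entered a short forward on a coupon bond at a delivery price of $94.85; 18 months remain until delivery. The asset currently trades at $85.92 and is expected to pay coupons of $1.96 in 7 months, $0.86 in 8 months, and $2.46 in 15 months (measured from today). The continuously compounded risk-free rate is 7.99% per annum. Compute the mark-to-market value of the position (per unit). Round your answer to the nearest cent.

PV(remaining coupons) I = 1.96·e^(−0.0799·7/12) + 0.86·e^(−0.0799·8/12) + 2.46·e^(−0.0799·15/12) = 4.9123
Current forward F = (S − I)·e^(rT) = (85.92 − 4.9123)·e^(0.0799·18/12) = 81.0077 × 1.127328 = 91.3222
Value (long) = (F − K)·e^(−rT) = (91.3222 − 94.85) × 0.887053 = -3.1293
Short position value = −(long value) = $3.13

$3.13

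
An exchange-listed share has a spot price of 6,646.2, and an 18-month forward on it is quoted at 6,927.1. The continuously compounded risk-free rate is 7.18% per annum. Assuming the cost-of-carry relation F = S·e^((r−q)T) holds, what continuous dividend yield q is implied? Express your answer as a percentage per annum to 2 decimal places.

4.42%

From F = S·e^((r−q)T): (r − q) = ln(F/S)/T
ln(6927.1/6646.2) = ln(1.042265) = 0.041396
(r − q) = 0.041396 / (18/12) = 0.027597
q = r − ln(F/S)/T = 0.0718 − 0.027597 = 0.044203
q = 4.42%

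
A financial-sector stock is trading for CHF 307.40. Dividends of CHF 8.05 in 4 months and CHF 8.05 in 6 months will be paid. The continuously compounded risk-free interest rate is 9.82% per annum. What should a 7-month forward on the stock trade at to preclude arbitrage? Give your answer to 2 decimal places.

PV(dividends) I = 8.05·e^(−0.0982·4/12) + 8.05·e^(−0.0982·6/12)
I = 7.7908 + 7.6643 = 15.4551
F = (S − I)·e^(rT) = (307.40 − 15.4551) · e^(0.0982·7/12)
= 291.9449 · e^0.057283 = 291.9449 × 1.058955 = CHF 309.16

CHF 309.16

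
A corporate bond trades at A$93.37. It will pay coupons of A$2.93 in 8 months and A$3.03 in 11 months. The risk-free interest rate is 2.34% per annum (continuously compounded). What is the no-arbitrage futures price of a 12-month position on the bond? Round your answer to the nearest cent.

A$89.59

PV(coupons) I = 2.93·e^(−0.0234·8/12) + 3.03·e^(−0.0234·11/12)
I = 2.8846 + 2.9657 = 5.8503
F = (S − I)·e^(rT) = (93.37 − 5.8503) · e^(0.0234·12/12)
= 87.5197 · e^0.023400 = 87.5197 × 1.023676 = A$89.59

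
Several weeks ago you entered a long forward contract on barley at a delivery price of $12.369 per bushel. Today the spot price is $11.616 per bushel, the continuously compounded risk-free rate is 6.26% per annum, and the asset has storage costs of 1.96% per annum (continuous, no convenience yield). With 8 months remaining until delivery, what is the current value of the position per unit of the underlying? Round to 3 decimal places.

Current fair forward for the remaining 8 months: F = S·e^((r + u)·T), (r + u) = 0.0626 + 0.0196 = 0.0822
F = 11.616 · e^(0.0822 × 8/12) = 11.616 × 1.056329 = 12.2703
Value of long forward = (F − K)·e^(−rT) = (12.2703 − 12.369) · e^(−0.0626·8/12)
= -0.0987 × 0.959126 = -0.095

-$0.095 per bushel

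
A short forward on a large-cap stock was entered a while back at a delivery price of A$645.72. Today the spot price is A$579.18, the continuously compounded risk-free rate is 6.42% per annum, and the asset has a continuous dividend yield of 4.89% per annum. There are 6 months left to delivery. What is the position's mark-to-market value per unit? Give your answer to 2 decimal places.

A$60.13

Current fair forward for the remaining 6 months: F = S·e^((r − q)·T), (r − q) = 0.0642 − 0.0489 = 0.0153
F = 579.18 · e^(0.0153 × 6/12) = 579.18 × 1.007679 = 583.6275
Value of long forward = (F − K)·e^(−rT) = (583.6275 − 645.72) · e^(−0.0642·6/12)
= -62.0925 × 0.968410 = -60.13
Short position value = −(long value) = A$60.13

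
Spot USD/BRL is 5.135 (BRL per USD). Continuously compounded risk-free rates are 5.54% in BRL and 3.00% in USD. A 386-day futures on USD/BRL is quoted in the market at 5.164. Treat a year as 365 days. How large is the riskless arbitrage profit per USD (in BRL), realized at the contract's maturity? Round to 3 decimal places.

Fair futures: F* = S·e^(carry·T), with carry = (r_BRL − r_USD) = 0.0554 − 0.0300 = 0.0254
F* = 5.135 · e^(0.0254 × 386/365) = 5.135 · e^0.026861 = 5.135 × 1.027225 = 5.2748
Market 5.164 < fair 5.2748: forward underpriced → reverse cash-and-carry (short spot, go long the forward).
At maturity, profit = |F_mkt − F*| = |5.164 − 5.2748| = 0.111 per USD (in BRL)

0.111 per USD (in BRL)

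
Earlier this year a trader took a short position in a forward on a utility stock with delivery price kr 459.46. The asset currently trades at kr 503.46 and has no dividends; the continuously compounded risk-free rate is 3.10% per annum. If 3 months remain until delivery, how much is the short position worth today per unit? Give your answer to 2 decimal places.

-kr 47.55

Current fair forward for the remaining 3 months: F = S·e^(r·T), r = 0.0310
F = 503.46 · e^(0.0310 × 3/12) = 503.46 × 1.007780 = 507.3769
Value of long forward = (F − K)·e^(−rT) = (507.3769 − 459.46) · e^(−0.0310·3/12)
= 47.9169 × 0.992280 = 47.55
Short position value = −(long value) = -kr 47.55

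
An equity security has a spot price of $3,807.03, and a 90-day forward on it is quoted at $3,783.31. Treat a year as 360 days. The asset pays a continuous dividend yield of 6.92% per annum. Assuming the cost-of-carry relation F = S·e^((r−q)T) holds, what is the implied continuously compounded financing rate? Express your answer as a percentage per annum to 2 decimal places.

From F = S·e^((r−q)T): (r − q) = ln(F/S)/T
ln(3783.31/3807.03) = ln(0.993769) = -0.006250
(r − q) = -0.006250 / (90/360) = -0.025000
r = ln(F/S)/T + q = -0.025000 + 0.0692 = 0.044200
r = 4.42%

4.42%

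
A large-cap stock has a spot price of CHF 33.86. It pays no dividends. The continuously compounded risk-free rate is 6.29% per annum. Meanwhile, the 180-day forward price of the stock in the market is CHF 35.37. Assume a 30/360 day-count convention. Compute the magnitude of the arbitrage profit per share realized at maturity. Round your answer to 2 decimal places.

CHF 0.43 per share

Fair forward: F* = S·e^(carry·T), with carry = r = 0.0629
F* = 33.86 · e^(0.0629 × 180/360) = 33.86 · e^0.031450 = 33.86 × 1.031950 = CHF 34.9418
Market CHF 35.37 > fair CHF 34.9418: forward overpriced → cash-and-carry (buy spot, short the forward).
At maturity, profit = |F_mkt − F*| = |35.37 − 34.9418| = CHF 0.43 per share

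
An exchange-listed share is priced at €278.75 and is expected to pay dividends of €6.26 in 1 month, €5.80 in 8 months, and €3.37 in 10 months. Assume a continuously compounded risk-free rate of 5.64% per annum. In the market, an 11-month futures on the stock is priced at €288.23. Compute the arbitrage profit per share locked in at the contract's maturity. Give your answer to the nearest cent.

PV(dividends) I = 6.26·e^(−0.0564·1/12) + 5.80·e^(−0.0564·8/12) + 3.37·e^(−0.0564·10/12) = 15.0319
Fair futures F* = (S − I)·e^(rT) = (278.75 − 15.0319)·e^0.051700 = 263.7181 × 1.053060 = 277.7110
Market €288.23 > fair 277.7110: forward overpriced → cash-and-carry (borrow at r, buy the stock and collect the dividends, short the forward).
Profit at T = |F_mkt − F*| = |288.23 − 277.7110| = €10.52 per share

€10.52 per share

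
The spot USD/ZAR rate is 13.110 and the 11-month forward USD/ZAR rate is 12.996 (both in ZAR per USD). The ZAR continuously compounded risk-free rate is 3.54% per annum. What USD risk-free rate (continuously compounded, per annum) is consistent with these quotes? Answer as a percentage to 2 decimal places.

F = S·e^((r_ZAR − r_USD)T) ⇒ r_USD = r_ZAR − ln(F/S)/T
ln(12.996/13.110) = -0.008734; /(11/12) = -0.009528
r_USD = 0.0354 + 0.009528 = 0.044928
r_USD = 4.49%

4.49%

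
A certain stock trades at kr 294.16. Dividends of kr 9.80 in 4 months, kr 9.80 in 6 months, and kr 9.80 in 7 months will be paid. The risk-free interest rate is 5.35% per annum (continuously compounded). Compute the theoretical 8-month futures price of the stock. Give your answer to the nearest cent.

kr 275.13

PV(dividends) I = 9.80·e^(−0.0535·4/12) + 9.80·e^(−0.0535·6/12) + 9.80·e^(−0.0535·7/12)
I = 9.6268 + 9.5413 + 9.4989 = 28.6670
F = (S − I)·e^(rT) = (294.16 − 28.6670) · e^(0.0535·8/12)
= 265.4930 · e^0.035667 = 265.4930 × 1.036311 = kr 275.13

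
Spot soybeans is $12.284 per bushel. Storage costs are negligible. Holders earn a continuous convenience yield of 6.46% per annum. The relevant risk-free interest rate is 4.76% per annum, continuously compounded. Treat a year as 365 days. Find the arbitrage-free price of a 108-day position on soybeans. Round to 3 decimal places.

$12.222 per bushel

Net carry = r + u − y = 0.0476 + 0.0000 − 0.0646 = -0.0170
F = S·e^((r+u−y)T) = 12.284 · e^(-0.0170 × 108/365) = 12.284 · e^-0.005030
= 12.284 × 0.994983 = $12.222 per bushel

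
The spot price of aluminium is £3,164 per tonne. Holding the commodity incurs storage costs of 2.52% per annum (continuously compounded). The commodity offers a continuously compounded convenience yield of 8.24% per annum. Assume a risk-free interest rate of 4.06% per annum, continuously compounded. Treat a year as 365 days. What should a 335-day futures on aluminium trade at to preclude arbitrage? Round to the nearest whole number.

£3,116 per tonne

Net carry = r + u − y = 0.0406 + 0.0252 − 0.0824 = -0.0166
F = S·e^((r+u−y)T) = 3164 · e^(-0.0166 × 335/365) = 3164 · e^-0.015236
= 3164 × 0.984879 = £3,116 per tonne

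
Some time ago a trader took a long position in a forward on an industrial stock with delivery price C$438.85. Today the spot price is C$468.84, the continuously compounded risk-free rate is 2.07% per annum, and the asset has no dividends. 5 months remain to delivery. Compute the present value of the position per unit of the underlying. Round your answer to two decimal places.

C$33.76

Current fair forward for the remaining 5 months: F = S·e^(r·T), r = 0.0207
F = 468.84 · e^(0.0207 × 5/12) = 468.84 × 1.008662 = 472.9011
Value of long forward = (F − K)·e^(−rT) = (472.9011 − 438.85) · e^(−0.0207·5/12)
= 34.0511 × 0.991412 = 33.76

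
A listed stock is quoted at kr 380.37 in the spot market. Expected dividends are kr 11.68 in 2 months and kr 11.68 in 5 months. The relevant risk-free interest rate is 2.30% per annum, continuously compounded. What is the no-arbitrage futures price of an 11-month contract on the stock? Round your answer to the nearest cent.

kr 364.78

PV(dividends) I = 11.68·e^(−0.0230·2/12) + 11.68·e^(−0.0230·5/12)
I = 11.6353 + 11.5686 = 23.2039
F = (S − I)·e^(rT) = (380.37 − 23.2039) · e^(0.0230·11/12)
= 357.1661 · e^0.021083 = 357.1661 × 1.021307 = kr 364.78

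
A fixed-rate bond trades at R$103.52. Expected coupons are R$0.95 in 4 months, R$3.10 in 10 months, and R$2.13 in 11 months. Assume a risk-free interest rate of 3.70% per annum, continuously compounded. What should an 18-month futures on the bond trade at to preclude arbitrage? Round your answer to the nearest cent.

R$103.08

PV(coupons) I = 0.95·e^(−0.0370·4/12) + 3.10·e^(−0.0370·10/12) + 2.13·e^(−0.0370·11/12)
I = 0.9384 + 3.0059 + 2.0590 = 6.0033
F = (S − I)·e^(rT) = (103.52 − 6.0033) · e^(0.0370·18/12)
= 97.5167 · e^0.055500 = 97.5167 × 1.057069 = R$103.08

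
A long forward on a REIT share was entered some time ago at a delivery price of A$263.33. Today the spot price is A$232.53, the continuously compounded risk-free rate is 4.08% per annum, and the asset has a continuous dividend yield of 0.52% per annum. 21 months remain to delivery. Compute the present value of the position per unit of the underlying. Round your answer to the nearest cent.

Current fair forward for the remaining 21 months: F = S·e^((r − q)·T), (r − q) = 0.0408 − 0.0052 = 0.0356
F = 232.53 · e^(0.0356 × 21/12) = 232.53 × 1.064282 = 247.4775
Value of long forward = (F − K)·e^(−rT) = (247.4775 − 263.33) · e^(−0.0408·21/12)
= -15.8525 × 0.931089 = -14.76

-A$14.76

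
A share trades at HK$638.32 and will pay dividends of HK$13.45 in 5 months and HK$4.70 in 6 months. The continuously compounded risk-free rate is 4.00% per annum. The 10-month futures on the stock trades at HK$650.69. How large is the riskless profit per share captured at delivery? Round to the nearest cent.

PV(dividends) I = 13.45·e^(−0.0400·5/12) + 4.70·e^(−0.0400·6/12) = 17.8346
Fair futures F* = (S − I)·e^(rT) = (638.32 − 17.8346)·e^0.033333 = 620.4854 × 1.033895 = 641.5168
Market HK$650.69 > fair 641.5168: forward overpriced → cash-and-carry (borrow at r, buy the stock and collect the dividends, short the forward).
Profit at T = |F_mkt − F*| = |650.69 − 641.5168| = HK$9.17 per share

HK$9.17 per share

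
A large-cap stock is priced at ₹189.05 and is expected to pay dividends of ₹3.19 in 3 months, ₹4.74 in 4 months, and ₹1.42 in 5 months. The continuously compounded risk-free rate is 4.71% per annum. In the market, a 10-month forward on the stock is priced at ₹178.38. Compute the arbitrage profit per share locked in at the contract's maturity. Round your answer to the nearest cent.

₹8.66 per share

PV(dividends) I = 3.19·e^(−0.0471·3/12) + 4.74·e^(−0.0471·4/12) + 1.42·e^(−0.0471·5/12) = 9.2112
Fair forward F* = (S − I)·e^(rT) = (189.05 − 9.2112)·e^0.039250 = 179.8388 × 1.040030 = 187.0377
Market ₹178.38 < fair 187.0377: forward underpriced → reverse cash-and-carry (short the stock, invest proceeds at r, pay the dividends, go long the forward).
Profit at T = |F_mkt − F*| = |178.38 − 187.0377| = ₹8.66 per share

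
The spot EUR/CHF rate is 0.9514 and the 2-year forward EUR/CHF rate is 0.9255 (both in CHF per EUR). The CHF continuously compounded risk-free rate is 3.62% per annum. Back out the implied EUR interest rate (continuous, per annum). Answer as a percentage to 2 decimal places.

5.00%

F = S·e^((r_CHF − r_EUR)T) ⇒ r_EUR = r_CHF − ln(F/S)/T
ln(0.9255/0.9514) = -0.027600; /(2) = -0.013800
r_EUR = 0.0362 + 0.013800 = 0.050000
r_EUR = 5.00%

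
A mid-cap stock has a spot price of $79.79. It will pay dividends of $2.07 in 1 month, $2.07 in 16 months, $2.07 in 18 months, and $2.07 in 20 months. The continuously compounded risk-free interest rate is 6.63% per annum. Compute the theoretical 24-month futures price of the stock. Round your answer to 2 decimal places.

$82.33

PV(dividends) I = 2.07·e^(−0.0663·1/12) + 2.07·e^(−0.0663·16/12) + 2.07·e^(−0.0663·18/12) + 2.07·e^(−0.0663·20/12)
I = 2.0586 + 1.8949 + 1.8740 + 1.8534 = 7.6809
F = (S − I)·e^(rT) = (79.79 − 7.6809) · e^(0.0663·24/12)
= 72.1091 · e^0.132600 = 72.1091 × 1.141793 = $82.33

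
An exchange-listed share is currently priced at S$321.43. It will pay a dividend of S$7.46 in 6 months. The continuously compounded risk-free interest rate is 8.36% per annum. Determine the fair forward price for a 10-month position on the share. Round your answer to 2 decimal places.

PV(dividends) I = 7.46·e^(−0.0836·6/12)
I = 7.1546
F = (S − I)·e^(rT) = (321.43 − 7.1546) · e^(0.0836·10/12)
= 314.2754 · e^0.069667 = 314.2754 × 1.072151 = S$336.95

S$336.95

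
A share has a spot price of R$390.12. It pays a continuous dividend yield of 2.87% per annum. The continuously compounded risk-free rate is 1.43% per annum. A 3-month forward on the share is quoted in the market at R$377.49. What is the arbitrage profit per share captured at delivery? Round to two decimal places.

R$11.23 per share

Fair forward: F* = S·e^(carry·T), with carry = (r − q) = 0.0143 − 0.0287 = -0.0144
F* = 390.12 · e^(-0.0144 × 3/12) = 390.12 · e^-0.003600 = 390.12 × 0.996406 = R$388.7179
Market R$377.49 < fair R$388.7179: forward underpriced → reverse cash-and-carry (short spot, go long the forward).
At maturity, profit = |F_mkt − F*| = |377.49 − 388.7179| = R$11.23 per share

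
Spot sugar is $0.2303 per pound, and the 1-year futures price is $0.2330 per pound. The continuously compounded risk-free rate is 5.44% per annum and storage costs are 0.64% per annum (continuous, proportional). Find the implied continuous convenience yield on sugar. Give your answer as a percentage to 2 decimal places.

F = S·e^((r+u−y)T) ⇒ (r+u−y) = ln(F/S)/T
ln(0.2330/0.2303) = 0.011656; /T ⇒ 0.011656
y = r + u − ln(F/S)/T = 0.0544 + 0.0064 − 0.011656 = 0.049144
y = 4.91%

4.91%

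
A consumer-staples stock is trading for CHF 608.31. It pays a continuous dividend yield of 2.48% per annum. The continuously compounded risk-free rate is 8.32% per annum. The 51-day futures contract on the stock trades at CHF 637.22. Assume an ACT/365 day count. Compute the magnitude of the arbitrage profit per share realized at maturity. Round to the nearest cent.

CHF 23.93 per share

Fair futures: F* = S·e^(carry·T), with carry = (r − q) = 0.0832 − 0.0248 = 0.0584
F* = 608.31 · e^(0.0584 × 51/365) = 608.31 · e^0.008160 = 608.31 × 1.008193 = CHF 613.2939
Market CHF 637.22 > fair CHF 613.2939: forward overpriced → cash-and-carry (buy spot, short the forward).
At maturity, profit = |F_mkt − F*| = |637.22 − 613.2939| = CHF 23.93 per share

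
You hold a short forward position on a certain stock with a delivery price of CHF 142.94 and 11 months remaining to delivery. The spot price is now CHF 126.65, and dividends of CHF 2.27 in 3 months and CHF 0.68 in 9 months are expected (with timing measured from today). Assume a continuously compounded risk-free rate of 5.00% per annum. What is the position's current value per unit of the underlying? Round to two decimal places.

CHF 12.78

PV(remaining dividends) I = 2.27·e^(−0.0500·3/12) + 0.68·e^(−0.0500·9/12) = 2.8968
Current forward F = (S − I)·e^(rT) = (126.65 − 2.8968)·e^(0.0500·11/12) = 123.7532 × 1.046900 = 129.5572
Value (long) = (F − K)·e^(−rT) = (129.5572 − 142.94) × 0.955201 = -12.7833
Short position value = −(long value) = CHF 12.78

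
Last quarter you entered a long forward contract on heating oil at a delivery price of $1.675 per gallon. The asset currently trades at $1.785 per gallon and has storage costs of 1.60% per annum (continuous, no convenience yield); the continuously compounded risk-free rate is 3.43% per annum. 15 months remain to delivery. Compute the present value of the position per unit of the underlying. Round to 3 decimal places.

$0.216 per gallon

Current fair forward for the remaining 15 months: F = S·e^((r + u)·T), (r + u) = 0.0343 + 0.0160 = 0.0503
F = 1.785 · e^(0.0503 × 15/12) = 1.785 × 1.064894 = 1.9008
Value of long forward = (F − K)·e^(−rT) = (1.9008 − 1.675) · e^(−0.0343·15/12)
= 0.2258 × 0.958031 = 0.216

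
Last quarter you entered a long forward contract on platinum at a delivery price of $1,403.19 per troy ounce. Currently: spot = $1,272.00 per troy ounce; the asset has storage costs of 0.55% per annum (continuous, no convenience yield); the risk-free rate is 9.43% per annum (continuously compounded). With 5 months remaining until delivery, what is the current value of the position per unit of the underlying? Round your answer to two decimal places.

-$74.21 per troy ounce

Current fair forward for the remaining 5 months: F = S·e^((r + u)·T), (r + u) = 0.0943 + 0.0055 = 0.0998
F = 1272.00 · e^(0.0998 × 5/12) = 1272.00 × 1.04246003 = 1326.0092
Value of long forward = (F − K)·e^(−rT) = (1326.0092 − 1403.19) · e^(−0.0943·5/12)
= -77.1808 × 0.96147024 = -74.21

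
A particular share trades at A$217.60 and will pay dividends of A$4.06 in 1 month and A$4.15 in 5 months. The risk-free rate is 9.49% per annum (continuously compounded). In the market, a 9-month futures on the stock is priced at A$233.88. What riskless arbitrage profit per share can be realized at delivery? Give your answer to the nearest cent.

PV(dividends) I = 4.06·e^(−0.0949·1/12) + 4.15·e^(−0.0949·5/12) = 8.0171
Fair futures F* = (S − I)·e^(rT) = (217.60 − 8.0171)·e^0.071175 = 209.5829 × 1.073769 = 225.0436
Market A$233.88 > fair 225.0436: forward overpriced → cash-and-carry (borrow at r, buy the stock and collect the dividends, short the forward).
Profit at T = |F_mkt − F*| = |233.88 − 225.0436| = A$8.84 per share

A$8.84 per share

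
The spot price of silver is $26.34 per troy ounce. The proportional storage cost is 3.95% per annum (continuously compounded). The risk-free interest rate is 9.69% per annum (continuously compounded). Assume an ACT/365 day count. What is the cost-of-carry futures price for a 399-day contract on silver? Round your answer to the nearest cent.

$30.58 per troy ounce

Net carry = r + u − y = 0.0969 + 0.0395 − 0.0000 = 0.1364
F = S·e^((r+u−y)T) = 26.34 · e^(0.1364 × 399/365) = 26.34 · e^0.149106
= 26.34 × 1.160796 = $30.58 per troy ounce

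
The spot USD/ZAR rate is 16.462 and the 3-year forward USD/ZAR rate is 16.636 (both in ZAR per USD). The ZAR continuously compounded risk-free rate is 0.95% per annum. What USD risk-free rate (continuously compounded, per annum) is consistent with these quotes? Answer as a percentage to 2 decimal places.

0.60%

F = S·e^((r_ZAR − r_USD)T) ⇒ r_USD = r_ZAR − ln(F/S)/T
ln(16.636/16.462) = 0.010514; /(3) = 0.003505
r_USD = 0.0095 − 0.003505 = 0.005995
r_USD = 0.60%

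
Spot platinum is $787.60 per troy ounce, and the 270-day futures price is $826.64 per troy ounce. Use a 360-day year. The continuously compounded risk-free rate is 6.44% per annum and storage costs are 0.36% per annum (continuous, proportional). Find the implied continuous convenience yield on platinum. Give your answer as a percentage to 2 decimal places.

0.35%

F = S·e^((r+u−y)T) ⇒ (r+u−y) = ln(F/S)/T
ln(826.64/787.60) = 0.048379; /T ⇒ 0.064505
y = r + u − ln(F/S)/T = 0.0644 + 0.0036 − 0.064505 = 0.003495
y = 0.35%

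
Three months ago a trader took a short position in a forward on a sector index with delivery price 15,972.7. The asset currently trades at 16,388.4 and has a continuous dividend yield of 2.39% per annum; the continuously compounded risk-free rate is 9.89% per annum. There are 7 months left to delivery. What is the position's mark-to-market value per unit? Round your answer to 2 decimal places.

Current fair forward for the remaining 7 months: F = S·e^((r − q)·T), (r − q) = 0.0989 − 0.0239 = 0.0750
F = 16388.4 · e^(0.0750 × 7/12) = 16388.4 × 1.04472114 = 17121.3079
Value of long forward = (F − K)·e^(−rT) = (17121.3079 − 15972.7) · e^(−0.0989·7/12)
= 1148.6079 × 0.94394095 = 1084.22
Short position value = −(long value) = -1084.22

-1084.22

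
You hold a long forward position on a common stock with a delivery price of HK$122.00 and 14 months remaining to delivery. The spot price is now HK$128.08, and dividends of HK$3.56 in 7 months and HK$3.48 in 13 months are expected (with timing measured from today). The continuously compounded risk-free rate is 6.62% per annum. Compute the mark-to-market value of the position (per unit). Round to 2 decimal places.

HK$8.48

PV(remaining dividends) I = 3.56·e^(−0.0662·7/12) + 3.48·e^(−0.0662·13/12) = 6.6643
Current forward F = (S − I)·e^(rT) = (128.08 − 6.6643)·e^(0.0662·14/12) = 121.4157 × 1.080294 = 131.1647
Value (long) = (F − K)·e^(−rT) = (131.1647 − 122.00) × 0.925674 = 8.4835
Value = HK$8.48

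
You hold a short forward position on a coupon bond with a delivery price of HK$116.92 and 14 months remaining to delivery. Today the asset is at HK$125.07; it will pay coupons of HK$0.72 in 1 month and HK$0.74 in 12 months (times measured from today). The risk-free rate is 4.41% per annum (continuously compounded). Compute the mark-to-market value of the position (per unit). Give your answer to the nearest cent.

PV(remaining coupons) I = 0.72·e^(−0.0441·1/12) + 0.74·e^(−0.0441·12/12) = 1.4254
Current forward F = (S − I)·e^(rT) = (125.07 − 1.4254)·e^(0.0441·14/12) = 123.6446 × 1.052797 = 130.1727
Value (long) = (F − K)·e^(−rT) = (130.1727 − 116.92) × 0.949851 = 12.5881
Short position value = −(long value) = -HK$12.59

-HK$12.59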